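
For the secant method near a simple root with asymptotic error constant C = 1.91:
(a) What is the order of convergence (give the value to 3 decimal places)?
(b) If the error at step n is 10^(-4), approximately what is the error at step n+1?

(a) Secant method has superlinear convergence with order φ = (1+√5)/2 ≈ 1.618.
    This means |e_{n+1}| ≈ C|e_n|^1.618.

(b) With |e_n| = 10^(-4) and C = 1.91:
    |e_{n+1}| ≈ 1.91 × (10^(-4))^1.618 = 1.91 × 10^(-6.47)

(a) ≈ 1.618 (golden ratio); (b) |e_{n+1}| ≈ 6.440e-07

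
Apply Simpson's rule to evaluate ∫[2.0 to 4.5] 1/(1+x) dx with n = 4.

f(x) = 1/(1+x)
a = 2.0, b = 4.5, n = 4
h = (b - a)/n = 0.625000

Simpson's rule: (h/3)[f(x₀) + 4f(x₁) + 2f(x₂) + ... + f(xₙ)]

x_0 = 2.0000, f(x_0) = 0.333333, coefficient = 1
x_1 = 2.6250, f(x_1) = 0.275862, coefficient = 4
x_2 = 3.2500, f(x_2) = 0.235294, coefficient = 2
x_3 = 3.8750, f(x_3) = 0.205128, coefficient = 4
x_4 = 4.5000, f(x_4) = 0.181818, coefficient = 1

I ≈ (0.625000/3) × 2.909701 = 0.606188
Exact value: 0.606136
Error: 0.000052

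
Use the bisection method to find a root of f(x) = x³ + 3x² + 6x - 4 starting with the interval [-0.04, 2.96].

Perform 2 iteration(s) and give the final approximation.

f(x) = x³ + 3x² + 6x - 4
Initial interval: [-0.04, 2.96]

Iteration 1:
  c_1 = (-0.040000 + 2.960000)/2 = 1.460000
  f(c_1) = f(1.460000) = 14.266936
  f(a) × f(c) < 0, new interval: [-0.040000, 1.460000]
Iteration 2:
  c_2 = (-0.040000 + 1.460000)/2 = 0.710000
  f(c_2) = f(0.710000) = 2.130211
  f(a) × f(c) < 0, new interval: [-0.040000, 0.710000]

After 2 iteration(s), the approximation is c_2 = 0.710000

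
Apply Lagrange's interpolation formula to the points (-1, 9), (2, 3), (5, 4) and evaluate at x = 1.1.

Lagrange interpolation formula:
P(x) = Σ yᵢ × Lᵢ(x)
where Lᵢ(x) = Π_{j≠i} (x - xⱼ)/(xᵢ - xⱼ)

L_0(1.1) = (1.1 - 2)/(-1 - 2) × (1.1 - 5)/(-1 - 5) = 0.195000
L_1(1.1) = (1.1 - (-1))/(2 - (-1)) × (1.1 - 5)/(2 - 5) = 0.910000
L_2(1.1) = (1.1 - (-1))/(5 - (-1)) × (1.1 - 2)/(5 - 2) = -0.105000

P(1.1) = 9×L_0(1.1) + 3×L_1(1.1) + 4×L_2(1.1)
P(1.1) = 4.065000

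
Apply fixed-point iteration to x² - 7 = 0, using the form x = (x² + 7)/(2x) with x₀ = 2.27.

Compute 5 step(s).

Equation: x² - 7 = 0
Fixed-point form: x = (x² + 7)/(2x)
x₀ = 2.27

x_1 = g(2.270000) = 2.676850
x_2 = g(2.676850) = 2.645932
x_3 = g(2.645932) = 2.645751
x_4 = g(2.645751) = 2.645751
x_5 = g(2.645751) = 2.645751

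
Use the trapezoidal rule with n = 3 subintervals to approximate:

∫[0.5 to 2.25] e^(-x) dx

f(x) = e^(-x)
a = 0.5, b = 2.25, n = 3
h = (b - a)/n = 0.583333

Trapezoidal rule: (h/2)[f(x₀) + 2f(x₁) + 2f(x₂) + ... + f(xₙ)]

x_0 = 0.5000, f(x_0) = 0.606531, coefficient = 1
x_1 = 1.0833, f(x_1) = 0.338465, coefficient = 2
x_2 = 1.6667, f(x_2) = 0.188876, coefficient = 2
x_3 = 2.2500, f(x_3) = 0.105399, coefficient = 1

I ≈ (0.583333/2) × 1.766612 = 0.515262
Exact value: 0.501131
Error: 0.014130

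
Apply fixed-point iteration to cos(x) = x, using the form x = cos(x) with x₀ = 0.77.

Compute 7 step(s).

Equation: cos(x) = x
Fixed-point form: x = cos(x)
x₀ = 0.77

x_1 = g(0.770000) = 0.717911
x_2 = g(0.717911) = 0.753182
x_3 = g(0.753182) = 0.729516
x_4 = g(0.729516) = 0.745497
x_5 = g(0.745497) = 0.734751
x_6 = g(0.734751) = 0.741998
x_7 = g(0.741998) = 0.737120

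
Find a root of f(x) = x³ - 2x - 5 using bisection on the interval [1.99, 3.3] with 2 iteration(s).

f(x) = x³ - 2x - 5
Initial interval: [1.99, 3.3]

Iteration 1:
  c_1 = (1.990000 + 3.300000)/2 = 2.645000
  f(c_1) = f(2.645000) = 8.214486
  f(a) × f(c) < 0, new interval: [1.990000, 2.645000]
Iteration 2:
  c_2 = (1.990000 + 2.645000)/2 = 2.317500
  f(c_2) = f(2.317500) = 2.811843
  f(a) × f(c) < 0, new interval: [1.990000, 2.317500]

After 2 iteration(s), the approximation is c_2 = 2.317500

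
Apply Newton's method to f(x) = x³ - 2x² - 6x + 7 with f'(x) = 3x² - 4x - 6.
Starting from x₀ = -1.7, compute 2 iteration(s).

f(x) = x³ - 2x² - 6x + 7
f'(x) = 3x² - 4x - 6
x₀ = -1.7

Newton-Raphson formula: x_{n+1} = x_n - f(x_n)/f'(x_n)

Iteration 1:
  f(-1.700000) = 6.507000
  f'(-1.700000) = 9.470000
  x_1 = -1.700000 - 6.507000/9.470000 = -2.387117
Iteration 2:
  f(-2.387117) = -3.676532
  f'(-2.387117) = 20.643455
  x_2 = -2.387117 - (-3.676532)/20.643455 = -2.209020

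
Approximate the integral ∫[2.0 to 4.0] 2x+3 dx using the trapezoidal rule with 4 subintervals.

f(x) = 2x+3
a = 2.0, b = 4.0, n = 4
h = (b - a)/n = 0.500000

Trapezoidal rule: (h/2)[f(x₀) + 2f(x₁) + 2f(x₂) + ... + f(xₙ)]

x_0 = 2.0000, f(x_0) = 7.000000, coefficient = 1
x_1 = 2.5000, f(x_1) = 8.000000, coefficient = 2
x_2 = 3.0000, f(x_2) = 9.000000, coefficient = 2
x_3 = 3.5000, f(x_3) = 10.000000, coefficient = 2
x_4 = 4.0000, f(x_4) = 11.000000, coefficient = 1

I ≈ (0.500000/2) × 72.000000 = 18.000000
Exact value: 18.000000
Error: 0.000000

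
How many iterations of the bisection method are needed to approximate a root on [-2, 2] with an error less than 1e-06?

We need (b-a)/2^n ≤ 1e-06
(2 - (-2))/2^n ≤ 1e-06
4/2^n ≤ 1e-06
2^n ≥ 4000000
n ≥ log₂(4000000) = 21.93
n ≥ 22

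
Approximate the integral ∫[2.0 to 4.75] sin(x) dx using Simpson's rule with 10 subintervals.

f(x) = sin(x)
a = 2.0, b = 4.75, n = 10
h = (b - a)/n = 0.275000

Simpson's rule: (h/3)[f(x₀) + 4f(x₁) + 2f(x₂) + ... + f(xₙ)]

x_0 = 2.0000, f(x_0) = 0.909297, coefficient = 1
x_1 = 2.2750, f(x_1) = 0.762127, coefficient = 4
x_2 = 2.5500, f(x_2) = 0.557684, coefficient = 2
x_3 = 2.8250, f(x_3) = 0.311330, coefficient = 4
x_4 = 3.1000, f(x_4) = 0.041581, coefficient = 2
x_5 = 3.3750, f(x_5) = -0.231294, coefficient = 4
x_6 = 3.6500, f(x_6) = -0.486787, coefficient = 2
x_7 = 3.9250, f(x_7) = -0.705698, coefficient = 4
x_8 = 4.2000, f(x_8) = -0.871576, coefficient = 2
x_9 = 4.4750, f(x_9) = -0.971955, coefficient = 4
x_10 = 4.7500, f(x_10) = -0.999293, coefficient = 1

I ≈ (0.275000/3) × -4.950148 = -0.453764
Exact value: -0.453749
Error: 0.000015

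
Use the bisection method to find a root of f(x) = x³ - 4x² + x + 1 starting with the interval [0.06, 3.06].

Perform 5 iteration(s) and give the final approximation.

f(x) = x³ - 4x² + x + 1
Initial interval: [0.06, 3.06]

Iteration 1:
  c_1 = (0.060000 + 3.060000)/2 = 1.560000
  f(c_1) = f(1.560000) = -3.377984
  f(a) × f(c) < 0, new interval: [0.060000, 1.560000]
Iteration 2:
  c_2 = (0.060000 + 1.560000)/2 = 0.810000
  f(c_2) = f(0.810000) = -0.282959
  f(a) × f(c) < 0, new interval: [0.060000, 0.810000]
Iteration 3:
  c_3 = (0.060000 + 0.810000)/2 = 0.435000
  f(c_3) = f(0.435000) = 0.760413
  f(a) × f(c) ≥ 0, new interval: [0.435000, 0.810000]
Iteration 4:
  c_4 = (0.435000 + 0.810000)/2 = 0.622500
  f(c_4) = f(0.622500) = 0.313698
  f(a) × f(c) ≥ 0, new interval: [0.622500, 0.810000]
Iteration 5:
  c_5 = (0.622500 + 0.810000)/2 = 0.716250
  f(c_5) = f(0.716250) = 0.031640
  f(a) × f(c) ≥ 0, new interval: [0.716250, 0.810000]

After 5 iteration(s), the approximation is c_5 = 0.716250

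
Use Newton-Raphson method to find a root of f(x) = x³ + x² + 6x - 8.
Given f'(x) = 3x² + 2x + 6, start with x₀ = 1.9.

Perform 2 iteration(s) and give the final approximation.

f(x) = x³ + x² + 6x - 8
f'(x) = 3x² + 2x + 6
x₀ = 1.9

Newton-Raphson formula: x_{n+1} = x_n - f(x_n)/f'(x_n)

Iteration 1:
  f(1.900000) = 13.869000
  f'(1.900000) = 20.630000
  x_1 = 1.900000 - 13.869000/20.630000 = 1.227727
Iteration 2:
  f(1.227727) = 2.724240
  f'(1.227727) = 12.977391
  x_2 = 1.227727 - 2.724240/12.977391 = 1.017805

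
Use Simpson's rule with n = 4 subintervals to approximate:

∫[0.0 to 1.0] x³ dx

f(x) = x³
a = 0.0, b = 1.0, n = 4
h = (b - a)/n = 0.250000

Simpson's rule: (h/3)[f(x₀) + 4f(x₁) + 2f(x₂) + ... + f(xₙ)]

x_0 = 0.0000, f(x_0) = 0.000000, coefficient = 1
x_1 = 0.2500, f(x_1) = 0.015625, coefficient = 4
x_2 = 0.5000, f(x_2) = 0.125000, coefficient = 2
x_3 = 0.7500, f(x_3) = 0.421875, coefficient = 4
x_4 = 1.0000, f(x_4) = 1.000000, coefficient = 1

I ≈ (0.250000/3) × 3.000000 = 0.250000
Exact value: 0.250000
Error: 0.000000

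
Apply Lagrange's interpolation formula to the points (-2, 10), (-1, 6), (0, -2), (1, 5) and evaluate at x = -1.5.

Lagrange interpolation formula:
P(x) = Σ yᵢ × Lᵢ(x)
where Lᵢ(x) = Π_{j≠i} (x - xⱼ)/(xᵢ - xⱼ)

L_0(-1.5) = (-1.5 - (-1))/(-2 - (-1)) × (-1.5 - 0)/(-2 - 0) × (-1.5 - 1)/(-2 - 1) = 0.312500
L_1(-1.5) = (-1.5 - (-2))/(-1 - (-2)) × (-1.5 - 0)/(-1 - 0) × (-1.5 - 1)/(-1 - 1) = 0.937500
L_2(-1.5) = (-1.5 - (-2))/(0 - (-2)) × (-1.5 - (-1))/(0 - (-1)) × (-1.5 - 1)/(0 - 1) = -0.312500
L_3(-1.5) = (-1.5 - (-2))/(1 - (-2)) × (-1.5 - (-1))/(1 - (-1)) × (-1.5 - 0)/(1 - 0) = 0.062500

P(-1.5) = 10×L_0(-1.5) + 6×L_1(-1.5) + (-2)×L_2(-1.5) + 5×L_3(-1.5)
P(-1.5) = 9.687500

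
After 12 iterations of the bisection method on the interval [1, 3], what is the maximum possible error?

Bisection error bound: |error| ≤ (b-a)/2^n
|error| ≤ (3 - 1)/2^12 = 2/2^12
|error| ≤ 0.0004882812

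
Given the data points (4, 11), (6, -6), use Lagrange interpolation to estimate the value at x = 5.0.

Lagrange interpolation formula:
P(x) = Σ yᵢ × Lᵢ(x)
where Lᵢ(x) = Π_{j≠i} (x - xⱼ)/(xᵢ - xⱼ)

L_0(5.0) = (5.0 - 6)/(4 - 6) = 0.500000
L_1(5.0) = (5.0 - 4)/(6 - 4) = 0.500000

P(5.0) = 11×L_0(5.0) + (-6)×L_1(5.0)
P(5.0) = 2.500000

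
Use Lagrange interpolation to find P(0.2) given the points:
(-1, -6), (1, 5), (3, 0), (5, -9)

Lagrange interpolation formula:
P(x) = Σ yᵢ × Lᵢ(x)
where Lᵢ(x) = Π_{j≠i} (x - xⱼ)/(xᵢ - xⱼ)

L_0(0.2) = (0.2 - 1)/(-1 - 1) × (0.2 - 3)/(-1 - 3) × (0.2 - 5)/(-1 - 5) = 0.224000
L_1(0.2) = (0.2 - (-1))/(1 - (-1)) × (0.2 - 3)/(1 - 3) × (0.2 - 5)/(1 - 5) = 1.008000
L_2(0.2) = (0.2 - (-1))/(3 - (-1)) × (0.2 - 1)/(3 - 1) × (0.2 - 5)/(3 - 5) = -0.288000
L_3(0.2) = (0.2 - (-1))/(5 - (-1)) × (0.2 - 1)/(5 - 1) × (0.2 - 3)/(5 - 3) = 0.056000

P(0.2) = (-6)×L_0(0.2) + 5×L_1(0.2) + 0×L_2(0.2) + (-9)×L_3(0.2)
P(0.2) = 3.192000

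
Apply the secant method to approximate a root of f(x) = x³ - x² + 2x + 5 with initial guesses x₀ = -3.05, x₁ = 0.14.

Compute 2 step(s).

f(x) = x³ - x² + 2x + 5
x₀ = -3.05, x₁ = 0.14

Secant formula: x_{n+1} = x_n - f(x_n)(x_n - x_{n-1})/(f(x_n) - f(x_{n-1}))

Iteration 1:
  f(-3.050000) = -38.775125
  f(0.140000) = 5.263144
  x_2 = 0.140000 - 5.263144×(0.140000 - (-3.050000))/(5.263144 - (-38.775125))
       = -0.241246
Iteration 2:
  f(0.140000) = 5.263144
  f(-0.241246) = 4.445267
  x_3 = -0.241246 - 4.445267×(-0.241246 - 0.140000)/(4.445267 - 5.263144)
       = -2.313369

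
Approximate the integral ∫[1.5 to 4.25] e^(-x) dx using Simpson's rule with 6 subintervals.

f(x) = e^(-x)
a = 1.5, b = 4.25, n = 6
h = (b - a)/n = 0.458333

Simpson's rule: (h/3)[f(x₀) + 4f(x₁) + 2f(x₂) + ... + f(xₙ)]

x_0 = 1.5000, f(x_0) = 0.223130, coefficient = 1
x_1 = 1.9583, f(x_1) = 0.141093, coefficient = 4
x_2 = 2.4167, f(x_2) = 0.089219, coefficient = 2
x_3 = 2.8750, f(x_3) = 0.056416, coefficient = 4
x_4 = 3.3333, f(x_4) = 0.035674, coefficient = 2
x_5 = 3.7917, f(x_5) = 0.022558, coefficient = 4
x_6 = 4.2500, f(x_6) = 0.014264, coefficient = 1

I ≈ (0.458333/3) × 1.367449 = 0.208916
Exact value: 0.208866
Error: 0.000050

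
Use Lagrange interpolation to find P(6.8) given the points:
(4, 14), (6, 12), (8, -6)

Lagrange interpolation formula:
P(x) = Σ yᵢ × Lᵢ(x)
where Lᵢ(x) = Π_{j≠i} (x - xⱼ)/(xᵢ - xⱼ)

L_0(6.8) = (6.8 - 6)/(4 - 6) × (6.8 - 8)/(4 - 8) = -0.120000
L_1(6.8) = (6.8 - 4)/(6 - 4) × (6.8 - 8)/(6 - 8) = 0.840000
L_2(6.8) = (6.8 - 4)/(8 - 4) × (6.8 - 6)/(8 - 6) = 0.280000

P(6.8) = 14×L_0(6.8) + 12×L_1(6.8) + (-6)×L_2(6.8)
P(6.8) = 6.720000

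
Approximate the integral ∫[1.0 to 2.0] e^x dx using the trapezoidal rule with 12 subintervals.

f(x) = e^x
a = 1.0, b = 2.0, n = 12
h = (b - a)/n = 0.083333

Trapezoidal rule: (h/2)[f(x₀) + 2f(x₁) + 2f(x₂) + ... + f(xₙ)]

x_0 = 1.0000, f(x_0) = 2.718282, coefficient = 1
x_1 = 1.0833, f(x_1) = 2.954512, coefficient = 2
x_2 = 1.1667, f(x_2) = 3.211271, coefficient = 2
x_3 = 1.2500, f(x_3) = 3.490343, coefficient = 2
x_4 = 1.3333, f(x_4) = 3.793668, coefficient = 2
x_5 = 1.4167, f(x_5) = 4.123353, coefficient = 2
x_6 = 1.5000, f(x_6) = 4.481689, coefficient = 2
x_7 = 1.5833, f(x_7) = 4.871166, coefficient = 2
x_8 = 1.6667, f(x_8) = 5.294490, coefficient = 2
x_9 = 1.7500, f(x_9) = 5.754603, coefficient = 2
x_10 = 1.8333, f(x_10) = 6.254701, coefficient = 2
x_11 = 1.9167, f(x_11) = 6.798260, coefficient = 2
x_12 = 2.0000, f(x_12) = 7.389056, coefficient = 1

I ≈ (0.083333/2) × 112.163447 = 4.673477
Exact value: 4.670774
Error: 0.002703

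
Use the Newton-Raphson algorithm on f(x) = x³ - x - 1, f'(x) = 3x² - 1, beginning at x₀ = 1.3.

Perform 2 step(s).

f(x) = x³ - x - 1
f'(x) = 3x² - 1
x₀ = 1.3

Newton-Raphson formula: x_{n+1} = x_n - f(x_n)/f'(x_n)

Iteration 1:
  f(1.300000) = -0.103000
  f'(1.300000) = 4.070000
  x_1 = 1.300000 - (-0.103000)/4.070000 = 1.325307
Iteration 2:
  f(1.325307) = 0.002514
  f'(1.325307) = 4.269317
  x_2 = 1.325307 - 0.002514/4.269317 = 1.324718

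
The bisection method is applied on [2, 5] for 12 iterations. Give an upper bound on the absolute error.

Bisection error bound: |error| ≤ (b-a)/2^n
|error| ≤ (5 - 2)/2^12 = 3/2^12
|error| ≤ 0.0007324219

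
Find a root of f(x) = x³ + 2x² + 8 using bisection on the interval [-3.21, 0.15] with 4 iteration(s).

f(x) = x³ + 2x² + 8
Initial interval: [-3.21, 0.15]

Iteration 1:
  c_1 = (-3.210000 + 0.150000)/2 = -1.530000
  f(c_1) = f(-1.530000) = 9.100223
  f(a) × f(c) < 0, new interval: [-3.210000, -1.530000]
Iteration 2:
  c_2 = (-3.210000 + (-1.530000))/2 = -2.370000
  f(c_2) = f(-2.370000) = 5.921747
  f(a) × f(c) < 0, new interval: [-3.210000, -2.370000]
Iteration 3:
  c_3 = (-3.210000 + (-2.370000))/2 = -2.790000
  f(c_3) = f(-2.790000) = 1.850561
  f(a) × f(c) < 0, new interval: [-3.210000, -2.790000]
Iteration 4:
  c_4 = (-3.210000 + (-2.790000))/2 = -3.000000
  f(c_4) = f(-3.000000) = -1.000000
  f(a) × f(c) ≥ 0, new interval: [-3.000000, -2.790000]

After 4 iteration(s), the approximation is c_4 = -3.000000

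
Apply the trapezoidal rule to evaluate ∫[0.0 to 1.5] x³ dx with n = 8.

f(x) = x³
a = 0.0, b = 1.5, n = 8
h = (b - a)/n = 0.187500

Trapezoidal rule: (h/2)[f(x₀) + 2f(x₁) + 2f(x₂) + ... + f(xₙ)]

x_0 = 0.0000, f(x_0) = 0.000000, coefficient = 1
x_1 = 0.1875, f(x_1) = 0.006592, coefficient = 2
x_2 = 0.3750, f(x_2) = 0.052734, coefficient = 2
x_3 = 0.5625, f(x_3) = 0.177979, coefficient = 2
x_4 = 0.7500, f(x_4) = 0.421875, coefficient = 2
x_5 = 0.9375, f(x_5) = 0.823975, coefficient = 2
x_6 = 1.1250, f(x_6) = 1.423828, coefficient = 2
x_7 = 1.3125, f(x_7) = 2.260986, coefficient = 2
x_8 = 1.5000, f(x_8) = 3.375000, coefficient = 1

I ≈ (0.187500/2) × 13.710938 = 1.285400
Exact value: 1.265625
Error: 0.019775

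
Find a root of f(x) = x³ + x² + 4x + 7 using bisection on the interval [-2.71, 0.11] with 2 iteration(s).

f(x) = x³ + x² + 4x + 7
Initial interval: [-2.71, 0.11]

Iteration 1:
  c_1 = (-2.710000 + 0.110000)/2 = -1.300000
  f(c_1) = f(-1.300000) = 1.293000
  f(a) × f(c) < 0, new interval: [-2.710000, -1.300000]
Iteration 2:
  c_2 = (-2.710000 + (-1.300000))/2 = -2.005000
  f(c_2) = f(-2.005000) = -5.060125
  f(a) × f(c) ≥ 0, new interval: [-2.005000, -1.300000]

After 2 iteration(s), the approximation is c_2 = -2.005000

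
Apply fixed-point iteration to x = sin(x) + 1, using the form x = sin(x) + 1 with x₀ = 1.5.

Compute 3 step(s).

Equation: x = sin(x) + 1
Fixed-point form: x = sin(x) + 1
x₀ = 1.5

x_1 = g(1.500000) = 1.997495
x_2 = g(1.997495) = 1.910337
x_3 = g(1.910337) = 1.942908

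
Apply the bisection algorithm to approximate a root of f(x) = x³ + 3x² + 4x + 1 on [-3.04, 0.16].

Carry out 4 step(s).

f(x) = x³ + 3x² + 4x + 1
Initial interval: [-3.04, 0.16]

Iteration 1:
  c_1 = (-3.040000 + 0.160000)/2 = -1.440000
  f(c_1) = f(-1.440000) = -1.525184
  f(a) × f(c) ≥ 0, new interval: [-1.440000, 0.160000]
Iteration 2:
  c_2 = (-1.440000 + 0.160000)/2 = -0.640000
  f(c_2) = f(-0.640000) = -0.593344
  f(a) × f(c) ≥ 0, new interval: [-0.640000, 0.160000]
Iteration 3:
  c_3 = (-0.640000 + 0.160000)/2 = -0.240000
  f(c_3) = f(-0.240000) = 0.198976
  f(a) × f(c) < 0, new interval: [-0.640000, -0.240000]
Iteration 4:
  c_4 = (-0.640000 + (-0.240000))/2 = -0.440000
  f(c_4) = f(-0.440000) = -0.264384
  f(a) × f(c) ≥ 0, new interval: [-0.440000, -0.240000]

After 4 iteration(s), the approximation is c_4 = -0.440000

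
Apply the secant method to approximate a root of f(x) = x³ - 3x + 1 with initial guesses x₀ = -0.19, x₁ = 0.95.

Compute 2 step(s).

f(x) = x³ - 3x + 1
x₀ = -0.19, x₁ = 0.95

Secant formula: x_{n+1} = x_n - f(x_n)(x_n - x_{n-1})/(f(x_n) - f(x_{n-1}))

Iteration 1:
  f(-0.190000) = 1.563141
  f(0.950000) = -0.992625
  x_2 = 0.950000 - (-0.992625)×(0.950000 - (-0.190000))/(-0.992625 - 1.563141)
       = 0.507239
Iteration 2:
  f(0.950000) = -0.992625
  f(0.507239) = -0.391210
  x_3 = 0.507239 - (-0.391210)×(0.507239 - 0.950000)/(-0.391210 - (-0.992625))
       = 0.219232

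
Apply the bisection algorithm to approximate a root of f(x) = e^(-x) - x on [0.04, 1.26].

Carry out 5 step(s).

f(x) = e^(-x) - x
Initial interval: [0.04, 1.26]

Iteration 1:
  c_1 = (0.040000 + 1.260000)/2 = 0.650000
  f(c_1) = f(0.650000) = -0.127954
  f(a) × f(c) < 0, new interval: [0.040000, 0.650000]
Iteration 2:
  c_2 = (0.040000 + 0.650000)/2 = 0.345000
  f(c_2) = f(0.345000) = 0.363220
  f(a) × f(c) ≥ 0, new interval: [0.345000, 0.650000]
Iteration 3:
  c_3 = (0.345000 + 0.650000)/2 = 0.497500
  f(c_3) = f(0.497500) = 0.110549
  f(a) × f(c) ≥ 0, new interval: [0.497500, 0.650000]
Iteration 4:
  c_4 = (0.497500 + 0.650000)/2 = 0.573750
  f(c_4) = f(0.573750) = -0.010341
  f(a) × f(c) < 0, new interval: [0.497500, 0.573750]
Iteration 5:
  c_5 = (0.497500 + 0.573750)/2 = 0.535625
  f(c_5) = f(0.535625) = 0.049678
  f(a) × f(c) ≥ 0, new interval: [0.535625, 0.573750]

After 5 iteration(s), the approximation is c_5 = 0.535625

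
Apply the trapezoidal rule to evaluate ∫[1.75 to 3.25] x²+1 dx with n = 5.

f(x) = x²+1
a = 1.75, b = 3.25, n = 5
h = (b - a)/n = 0.300000

Trapezoidal rule: (h/2)[f(x₀) + 2f(x₁) + 2f(x₂) + ... + f(xₙ)]

x_0 = 1.7500, f(x_0) = 4.062500, coefficient = 1
x_1 = 2.0500, f(x_1) = 5.202500, coefficient = 2
x_2 = 2.3500, f(x_2) = 6.522500, coefficient = 2
x_3 = 2.6500, f(x_3) = 8.022500, coefficient = 2
x_4 = 2.9500, f(x_4) = 9.702500, coefficient = 2
x_5 = 3.2500, f(x_5) = 11.562500, coefficient = 1

I ≈ (0.300000/2) × 74.525000 = 11.178750
Exact value: 11.156250
Error: 0.022500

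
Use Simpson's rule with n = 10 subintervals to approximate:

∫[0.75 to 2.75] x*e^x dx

f(x) = x*e^x
a = 0.75, b = 2.75, n = 10
h = (b - a)/n = 0.200000

Simpson's rule: (h/3)[f(x₀) + 4f(x₁) + 2f(x₂) + ... + f(xₙ)]

x_0 = 0.7500, f(x_0) = 1.587750, coefficient = 1
x_1 = 0.9500, f(x_1) = 2.456424, coefficient = 4
x_2 = 1.1500, f(x_2) = 3.631922, coefficient = 2
x_3 = 1.3500, f(x_3) = 5.207524, coefficient = 4
x_4 = 1.5500, f(x_4) = 7.302779, coefficient = 2
x_5 = 1.7500, f(x_5) = 10.070555, coefficient = 4
x_6 = 1.9500, f(x_6) = 13.705941, coefficient = 2
x_7 = 2.1500, f(x_7) = 18.457446, coefficient = 4
x_8 = 2.3500, f(x_8) = 24.641089, coefficient = 2
x_9 = 2.5500, f(x_9) = 32.658115, coefficient = 4
x_10 = 2.7500, f(x_10) = 43.017238, coefficient = 1

I ≈ (0.200000/3) × 418.568702 = 27.904580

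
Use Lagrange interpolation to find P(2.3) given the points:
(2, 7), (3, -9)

Lagrange interpolation formula:
P(x) = Σ yᵢ × Lᵢ(x)
where Lᵢ(x) = Π_{j≠i} (x - xⱼ)/(xᵢ - xⱼ)

L_0(2.3) = (2.3 - 3)/(2 - 3) = 0.700000
L_1(2.3) = (2.3 - 2)/(3 - 2) = 0.300000

P(2.3) = 7×L_0(2.3) + (-9)×L_1(2.3)
P(2.3) = 2.200000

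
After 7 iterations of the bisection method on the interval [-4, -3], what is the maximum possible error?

Bisection error bound: |error| ≤ (b-a)/2^n
|error| ≤ (-3 - (-4))/2^7 = 1/2^7
|error| ≤ 0.0078125000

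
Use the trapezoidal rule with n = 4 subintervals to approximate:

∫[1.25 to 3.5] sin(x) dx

f(x) = sin(x)
a = 1.25, b = 3.5, n = 4
h = (b - a)/n = 0.562500

Trapezoidal rule: (h/2)[f(x₀) + 2f(x₁) + 2f(x₂) + ... + f(xₙ)]

x_0 = 1.2500, f(x_0) = 0.948985, coefficient = 1
x_1 = 1.8125, f(x_1) = 0.970932, coefficient = 2
x_2 = 2.3750, f(x_2) = 0.693685, coefficient = 2
x_3 = 2.9375, f(x_3) = 0.202679, coefficient = 2
x_4 = 3.5000, f(x_4) = -0.350783, coefficient = 1

I ≈ (0.562500/2) × 4.332792 = 1.218598
Exact value: 1.251779
Error: 0.033181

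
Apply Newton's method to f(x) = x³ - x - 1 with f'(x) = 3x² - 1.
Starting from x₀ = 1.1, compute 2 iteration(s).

f(x) = x³ - x - 1
f'(x) = 3x² - 1
x₀ = 1.1

Newton-Raphson formula: x_{n+1} = x_n - f(x_n)/f'(x_n)

Iteration 1:
  f(1.100000) = -0.769000
  f'(1.100000) = 2.630000
  x_1 = 1.100000 - (-0.769000)/2.630000 = 1.392395
Iteration 2:
  f(1.392395) = 0.307132
  f'(1.392395) = 4.816295
  x_2 = 1.392395 - 0.307132/4.816295 = 1.328626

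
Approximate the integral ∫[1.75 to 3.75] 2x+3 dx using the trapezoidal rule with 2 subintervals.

f(x) = 2x+3
a = 1.75, b = 3.75, n = 2
h = (b - a)/n = 1.000000

Trapezoidal rule: (h/2)[f(x₀) + 2f(x₁) + 2f(x₂) + ... + f(xₙ)]

x_0 = 1.7500, f(x_0) = 6.500000, coefficient = 1
x_1 = 2.7500, f(x_1) = 8.500000, coefficient = 2
x_2 = 3.7500, f(x_2) = 10.500000, coefficient = 1

I ≈ (1.000000/2) × 34.000000 = 17.000000
Exact value: 17.000000
Error: 0.000000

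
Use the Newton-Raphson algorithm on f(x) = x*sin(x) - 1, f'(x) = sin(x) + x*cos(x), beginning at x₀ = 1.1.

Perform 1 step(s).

f(x) = x*sin(x) - 1
f'(x) = sin(x) + x*cos(x)
x₀ = 1.1

Newton-Raphson formula: x_{n+1} = x_n - f(x_n)/f'(x_n)

Iteration 1:
  f(1.100000) = -0.019672
  f'(1.100000) = 1.390163
  x_1 = 1.100000 - (-0.019672)/1.390163 = 1.114151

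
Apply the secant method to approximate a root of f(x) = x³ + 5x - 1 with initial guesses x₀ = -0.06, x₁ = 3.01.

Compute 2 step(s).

f(x) = x³ + 5x - 1
x₀ = -0.06, x₁ = 3.01

Secant formula: x_{n+1} = x_n - f(x_n)(x_n - x_{n-1})/(f(x_n) - f(x_{n-1}))

Iteration 1:
  f(-0.060000) = -1.300216
  f(3.010000) = 41.320901
  x_2 = 3.010000 - 41.320901×(3.010000 - (-0.060000))/(41.320901 - (-1.300216))
       = 0.033655
Iteration 2:
  f(3.010000) = 41.320901
  f(0.033655) = -0.831689
  x_3 = 0.033655 - (-0.831689)×(0.033655 - 3.010000)/(-0.831689 - 41.320901)
       = 0.092379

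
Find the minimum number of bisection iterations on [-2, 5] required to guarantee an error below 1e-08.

We need (b-a)/2^n ≤ 1e-08
(5 - (-2))/2^n ≤ 1e-08
7/2^n ≤ 1e-08
2^n ≥ 700000000
n ≥ log₂(700000000) = 29.38
n ≥ 30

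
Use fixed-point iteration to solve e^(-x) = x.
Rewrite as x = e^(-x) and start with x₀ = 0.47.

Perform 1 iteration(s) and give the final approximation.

Equation: e^(-x) = x
Fixed-point form: x = e^(-x)
x₀ = 0.47

x_1 = g(0.470000) = 0.625002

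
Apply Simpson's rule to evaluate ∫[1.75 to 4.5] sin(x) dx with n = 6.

f(x) = sin(x)
a = 1.75, b = 4.5, n = 6
h = (b - a)/n = 0.458333

Simpson's rule: (h/3)[f(x₀) + 4f(x₁) + 2f(x₂) + ... + f(xₙ)]

x_0 = 1.7500, f(x_0) = 0.983986, coefficient = 1
x_1 = 2.2083, f(x_1) = 0.803564, coefficient = 4
x_2 = 2.6667, f(x_2) = 0.457273, coefficient = 2
x_3 = 3.1250, f(x_3) = 0.016592, coefficient = 4
x_4 = 3.5833, f(x_4) = -0.427514, coefficient = 2
x_5 = 4.0417, f(x_5) = -0.783373, coefficient = 4
x_6 = 4.5000, f(x_6) = -0.977530, coefficient = 1

I ≈ (0.458333/3) × 0.213106 = 0.032558
Exact value: 0.032550
Error: 0.000008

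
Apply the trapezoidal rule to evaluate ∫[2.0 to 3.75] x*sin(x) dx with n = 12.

f(x) = x*sin(x)
a = 2.0, b = 3.75, n = 12
h = (b - a)/n = 0.145833

Trapezoidal rule: (h/2)[f(x₀) + 2f(x₁) + 2f(x₂) + ... + f(xₙ)]

x_0 = 2.0000, f(x_0) = 1.818595, coefficient = 1
x_1 = 2.1458, f(x_1) = 1.800724, coefficient = 2
x_2 = 2.2917, f(x_2) = 1.721572, coefficient = 2
x_3 = 2.4375, f(x_3) = 1.577897, coefficient = 2
x_4 = 2.5833, f(x_4) = 1.368419, coefficient = 2
x_5 = 2.7292, f(x_5) = 1.093940, coefficient = 2
x_6 = 2.8750, f(x_6) = 0.757407, coefficient = 2
x_7 = 3.0208, f(x_7) = 0.363908, coefficient = 2
x_8 = 3.1667, f(x_8) = -0.079393, coefficient = 2
x_9 = 3.3125, f(x_9) = -0.563379, coefficient = 2
x_10 = 3.4583, f(x_10) = -1.077171, coefficient = 2
x_11 = 3.6042, f(x_11) = -1.608370, coefficient = 2
x_12 = 3.7500, f(x_12) = -2.143355, coefficient = 1

I ≈ (0.145833/2) × 10.386350 = 0.757338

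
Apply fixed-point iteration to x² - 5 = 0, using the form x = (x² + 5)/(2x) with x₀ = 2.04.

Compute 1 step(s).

Equation: x² - 5 = 0
Fixed-point form: x = (x² + 5)/(2x)
x₀ = 2.04

x_1 = g(2.040000) = 2.245490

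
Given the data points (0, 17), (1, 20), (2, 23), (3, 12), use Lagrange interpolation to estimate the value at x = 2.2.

Lagrange interpolation formula:
P(x) = Σ yᵢ × Lᵢ(x)
where Lᵢ(x) = Π_{j≠i} (x - xⱼ)/(xᵢ - xⱼ)

L_0(2.2) = (2.2 - 1)/(0 - 1) × (2.2 - 2)/(0 - 2) × (2.2 - 3)/(0 - 3) = 0.032000
L_1(2.2) = (2.2 - 0)/(1 - 0) × (2.2 - 2)/(1 - 2) × (2.2 - 3)/(1 - 3) = -0.176000
L_2(2.2) = (2.2 - 0)/(2 - 0) × (2.2 - 1)/(2 - 1) × (2.2 - 3)/(2 - 3) = 1.056000
L_3(2.2) = (2.2 - 0)/(3 - 0) × (2.2 - 1)/(3 - 1) × (2.2 - 2)/(3 - 2) = 0.088000

P(2.2) = 17×L_0(2.2) + 20×L_1(2.2) + 23×L_2(2.2) + 12×L_3(2.2)
P(2.2) = 22.368000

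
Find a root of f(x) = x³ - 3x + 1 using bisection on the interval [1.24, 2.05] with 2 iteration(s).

f(x) = x³ - 3x + 1
Initial interval: [1.24, 2.05]

Iteration 1:
  c_1 = (1.240000 + 2.050000)/2 = 1.645000
  f(c_1) = f(1.645000) = 0.516411
  f(a) × f(c) < 0, new interval: [1.240000, 1.645000]
Iteration 2:
  c_2 = (1.240000 + 1.645000)/2 = 1.442500
  f(c_2) = f(1.442500) = -0.325937
  f(a) × f(c) ≥ 0, new interval: [1.442500, 1.645000]

After 2 iteration(s), the approximation is c_2 = 1.442500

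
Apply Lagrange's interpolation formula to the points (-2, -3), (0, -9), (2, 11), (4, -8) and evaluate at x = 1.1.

Lagrange interpolation formula:
P(x) = Σ yᵢ × Lᵢ(x)
where Lᵢ(x) = Π_{j≠i} (x - xⱼ)/(xᵢ - xⱼ)

L_0(1.1) = (1.1 - 0)/(-2 - 0) × (1.1 - 2)/(-2 - 2) × (1.1 - 4)/(-2 - 4) = -0.059812
L_1(1.1) = (1.1 - (-2))/(0 - (-2)) × (1.1 - 2)/(0 - 2) × (1.1 - 4)/(0 - 4) = 0.505687
L_2(1.1) = (1.1 - (-2))/(2 - (-2)) × (1.1 - 0)/(2 - 0) × (1.1 - 4)/(2 - 4) = 0.618063
L_3(1.1) = (1.1 - (-2))/(4 - (-2)) × (1.1 - 0)/(4 - 0) × (1.1 - 2)/(4 - 2) = -0.063938

P(1.1) = (-3)×L_0(1.1) + (-9)×L_1(1.1) + 11×L_2(1.1) + (-8)×L_3(1.1)
P(1.1) = 2.938438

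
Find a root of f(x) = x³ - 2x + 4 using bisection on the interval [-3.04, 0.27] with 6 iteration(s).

f(x) = x³ - 2x + 4
Initial interval: [-3.04, 0.27]

Iteration 1:
  c_1 = (-3.040000 + 0.270000)/2 = -1.385000
  f(c_1) = f(-1.385000) = 4.113258
  f(a) × f(c) < 0, new interval: [-3.040000, -1.385000]
Iteration 2:
  c_2 = (-3.040000 + (-1.385000))/2 = -2.212500
  f(c_2) = f(-2.212500) = -2.405533
  f(a) × f(c) ≥ 0, new interval: [-2.212500, -1.385000]
Iteration 3:
  c_3 = (-2.212500 + (-1.385000))/2 = -1.798750
  f(c_3) = f(-1.798750) = 1.777642
  f(a) × f(c) < 0, new interval: [-2.212500, -1.798750]
Iteration 4:
  c_4 = (-2.212500 + (-1.798750))/2 = -2.005625
  f(c_4) = f(-2.005625) = -0.056440
  f(a) × f(c) ≥ 0, new interval: [-2.005625, -1.798750]
Iteration 5:
  c_5 = (-2.005625 + (-1.798750))/2 = -1.902188
  f(c_5) = f(-1.902188) = 0.921657
  f(a) × f(c) < 0, new interval: [-2.005625, -1.902188]
Iteration 6:
  c_6 = (-2.005625 + (-1.902188))/2 = -1.953906
  f(c_6) = f(-1.953906) = 0.448288
  f(a) × f(c) < 0, new interval: [-2.005625, -1.953906]

After 6 iteration(s), the approximation is c_6 = -1.953906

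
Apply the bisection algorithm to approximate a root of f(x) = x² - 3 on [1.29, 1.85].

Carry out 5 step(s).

f(x) = x² - 3
Initial interval: [1.29, 1.85]

Iteration 1:
  c_1 = (1.290000 + 1.850000)/2 = 1.570000
  f(c_1) = f(1.570000) = -0.535100
  f(a) × f(c) ≥ 0, new interval: [1.570000, 1.850000]
Iteration 2:
  c_2 = (1.570000 + 1.850000)/2 = 1.710000
  f(c_2) = f(1.710000) = -0.075900
  f(a) × f(c) ≥ 0, new interval: [1.710000, 1.850000]
Iteration 3:
  c_3 = (1.710000 + 1.850000)/2 = 1.780000
  f(c_3) = f(1.780000) = 0.168400
  f(a) × f(c) < 0, new interval: [1.710000, 1.780000]
Iteration 4:
  c_4 = (1.710000 + 1.780000)/2 = 1.745000
  f(c_4) = f(1.745000) = 0.045025
  f(a) × f(c) < 0, new interval: [1.710000, 1.745000]
Iteration 5:
  c_5 = (1.710000 + 1.745000)/2 = 1.727500
  f(c_5) = f(1.727500) = -0.015744
  f(a) × f(c) ≥ 0, new interval: [1.727500, 1.745000]

After 5 iteration(s), the approximation is c_5 = 1.727500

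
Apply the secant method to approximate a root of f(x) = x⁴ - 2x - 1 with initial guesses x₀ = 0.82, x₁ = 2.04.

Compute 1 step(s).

f(x) = x⁴ - 2x - 1
x₀ = 0.82, x₁ = 2.04

Secant formula: x_{n+1} = x_n - f(x_n)(x_n - x_{n-1})/(f(x_n) - f(x_{n-1}))

Iteration 1:
  f(0.820000) = -2.187878
  f(2.040000) = 12.238915
  x_2 = 2.040000 - 12.238915×(2.040000 - 0.820000)/(12.238915 - (-2.187878))
       = 1.005018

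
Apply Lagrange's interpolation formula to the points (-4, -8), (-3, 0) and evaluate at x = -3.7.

Lagrange interpolation formula:
P(x) = Σ yᵢ × Lᵢ(x)
where Lᵢ(x) = Π_{j≠i} (x - xⱼ)/(xᵢ - xⱼ)

L_0(-3.7) = (-3.7 - (-3))/(-4 - (-3)) = 0.700000
L_1(-3.7) = (-3.7 - (-4))/(-3 - (-4)) = 0.300000

P(-3.7) = (-8)×L_0(-3.7) + 0×L_1(-3.7)
P(-3.7) = -5.600000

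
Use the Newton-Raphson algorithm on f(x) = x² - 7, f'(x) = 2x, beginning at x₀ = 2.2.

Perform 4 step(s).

f(x) = x² - 7
f'(x) = 2x
x₀ = 2.2

Newton-Raphson formula: x_{n+1} = x_n - f(x_n)/f'(x_n)

Iteration 1:
  f(2.200000) = -2.160000
  f'(2.200000) = 4.400000
  x_1 = 2.200000 - (-2.160000)/4.400000 = 2.690909
Iteration 2:
  f(2.690909) = 0.240992
  f'(2.690909) = 5.381818
  x_2 = 2.690909 - 0.240992/5.381818 = 2.646130
Iteration 3:
  f(2.646130) = 0.002005
  f'(2.646130) = 5.292260
  x_3 = 2.646130 - 0.002005/5.292260 = 2.645751
Iteration 4:
  f(2.645751) = 0.000000
  f'(2.645751) = 5.291503
  x_4 = 2.645751 - 0.000000/5.291503 = 2.645751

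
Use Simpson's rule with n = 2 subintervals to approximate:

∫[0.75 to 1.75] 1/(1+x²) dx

f(x) = 1/(1+x²)
a = 0.75, b = 1.75, n = 2
h = (b - a)/n = 0.500000

Simpson's rule: (h/3)[f(x₀) + 4f(x₁) + 2f(x₂) + ... + f(xₙ)]

x_0 = 0.7500, f(x_0) = 0.640000, coefficient = 1
x_1 = 1.2500, f(x_1) = 0.390244, coefficient = 4
x_2 = 1.7500, f(x_2) = 0.246154, coefficient = 1

I ≈ (0.500000/3) × 2.447129 = 0.407855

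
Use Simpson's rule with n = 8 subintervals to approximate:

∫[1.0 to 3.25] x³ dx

f(x) = x³
a = 1.0, b = 3.25, n = 8
h = (b - a)/n = 0.281250

Simpson's rule: (h/3)[f(x₀) + 4f(x₁) + 2f(x₂) + ... + f(xₙ)]

x_0 = 1.0000, f(x_0) = 1.000000, coefficient = 1
x_1 = 1.2812, f(x_1) = 2.103302, coefficient = 4
x_2 = 1.5625, f(x_2) = 3.814697, coefficient = 2
x_3 = 1.8438, f(x_3) = 6.267670, coefficient = 4
x_4 = 2.1250, f(x_4) = 9.595703, coefficient = 2
x_5 = 2.4062, f(x_5) = 13.932281, coefficient = 4
x_6 = 2.6875, f(x_6) = 19.410889, coefficient = 2
x_7 = 2.9688, f(x_7) = 26.165009, coefficient = 4
x_8 = 3.2500, f(x_8) = 34.328125, coefficient = 1

I ≈ (0.281250/3) × 294.843750 = 27.641602
Exact value: 27.641602
Error: 0.000000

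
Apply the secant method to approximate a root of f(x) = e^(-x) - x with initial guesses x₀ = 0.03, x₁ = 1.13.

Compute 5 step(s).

f(x) = e^(-x) - x
x₀ = 0.03, x₁ = 1.13

Secant formula: x_{n+1} = x_n - f(x_n)(x_n - x_{n-1})/(f(x_n) - f(x_{n-1}))

Iteration 1:
  f(0.030000) = 0.940446
  f(1.130000) = -0.806967
  x_2 = 1.130000 - (-0.806967)×(1.130000 - 0.030000)/(-0.806967 - 0.940446)
       = 0.622013
Iteration 2:
  f(1.130000) = -0.806967
  f(0.622013) = -0.085150
  x_3 = 0.622013 - (-0.085150)×(0.622013 - 1.130000)/(-0.085150 - (-0.806967))
       = 0.562087
Iteration 3:
  f(0.622013) = -0.085150
  f(0.562087) = 0.007930
  x_4 = 0.562087 - 0.007930×(0.562087 - 0.622013)/(0.007930 - (-0.085150))
       = 0.567193
Iteration 4:
  f(0.562087) = 0.007930
  f(0.567193) = -0.000078
  x_5 = 0.567193 - (-0.000078)×(0.567193 - 0.562087)/(-0.000078 - 0.007930)
       = 0.567143
Iteration 5:
  f(0.567193) = -0.000078
  f(0.567143) = 0.000000
  x_6 = 0.567143 - 0.000000×(0.567143 - 0.567193)/(0.000000 - (-0.000078))
       = 0.567143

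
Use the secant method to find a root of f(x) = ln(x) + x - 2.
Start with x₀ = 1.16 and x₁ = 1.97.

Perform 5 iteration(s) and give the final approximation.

f(x) = ln(x) + x - 2
x₀ = 1.16, x₁ = 1.97

Secant formula: x_{n+1} = x_n - f(x_n)(x_n - x_{n-1})/(f(x_n) - f(x_{n-1}))

Iteration 1:
  f(1.160000) = -0.691580
  f(1.970000) = 0.648034
  x_2 = 1.970000 - 0.648034×(1.970000 - 1.160000)/(0.648034 - (-0.691580))
       = 1.578165
Iteration 2:
  f(1.970000) = 0.648034
  f(1.578165) = 0.034428
  x_3 = 1.578165 - 0.034428×(1.578165 - 1.970000)/(0.034428 - 0.648034)
       = 1.556180
Iteration 3:
  f(1.578165) = 0.034428
  f(1.556180) = -0.001586
  x_4 = 1.556180 - (-0.001586)×(1.556180 - 1.578165)/(-0.001586 - 0.034428)
       = 1.557148
Iteration 4:
  f(1.556180) = -0.001586
  f(1.557148) = 0.000004
  x_5 = 1.557148 - 0.000004×(1.557148 - 1.556180)/(0.000004 - (-0.001586))
       = 1.557146
Iteration 5:
  f(1.557148) = 0.000004
  f(1.557146) = 0.000000
  x_6 = 1.557146 - 0.000000×(1.557146 - 1.557148)/(0.000000 - 0.000004)
       = 1.557146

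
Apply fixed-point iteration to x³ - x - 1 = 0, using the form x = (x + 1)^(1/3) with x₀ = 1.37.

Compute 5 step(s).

Equation: x³ - x - 1 = 0
Fixed-point form: x = (x + 1)^(1/3)
x₀ = 1.37

x_1 = g(1.370000) = 1.333264
x_2 = g(1.333264) = 1.326339
x_3 = g(1.326339) = 1.325026
x_4 = g(1.325026) = 1.324776
x_5 = g(1.324776) = 1.324729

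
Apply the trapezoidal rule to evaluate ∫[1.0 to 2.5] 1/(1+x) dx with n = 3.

f(x) = 1/(1+x)
a = 1.0, b = 2.5, n = 3
h = (b - a)/n = 0.500000

Trapezoidal rule: (h/2)[f(x₀) + 2f(x₁) + 2f(x₂) + ... + f(xₙ)]

x_0 = 1.0000, f(x_0) = 0.500000, coefficient = 1
x_1 = 1.5000, f(x_1) = 0.400000, coefficient = 2
x_2 = 2.0000, f(x_2) = 0.333333, coefficient = 2
x_3 = 2.5000, f(x_3) = 0.285714, coefficient = 1

I ≈ (0.500000/2) × 2.252381 = 0.563095
Exact value: 0.559616
Error: 0.003479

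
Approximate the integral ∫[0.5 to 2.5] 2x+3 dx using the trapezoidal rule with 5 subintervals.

f(x) = 2x+3
a = 0.5, b = 2.5, n = 5
h = (b - a)/n = 0.400000

Trapezoidal rule: (h/2)[f(x₀) + 2f(x₁) + 2f(x₂) + ... + f(xₙ)]

x_0 = 0.5000, f(x_0) = 4.000000, coefficient = 1
x_1 = 0.9000, f(x_1) = 4.800000, coefficient = 2
x_2 = 1.3000, f(x_2) = 5.600000, coefficient = 2
x_3 = 1.7000, f(x_3) = 6.400000, coefficient = 2
x_4 = 2.1000, f(x_4) = 7.200000, coefficient = 2
x_5 = 2.5000, f(x_5) = 8.000000, coefficient = 1

I ≈ (0.400000/2) × 60.000000 = 12.000000
Exact value: 12.000000
Error: 0.000000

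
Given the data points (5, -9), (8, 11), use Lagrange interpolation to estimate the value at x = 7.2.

Lagrange interpolation formula:
P(x) = Σ yᵢ × Lᵢ(x)
where Lᵢ(x) = Π_{j≠i} (x - xⱼ)/(xᵢ - xⱼ)

L_0(7.2) = (7.2 - 8)/(5 - 8) = 0.266667
L_1(7.2) = (7.2 - 5)/(8 - 5) = 0.733333

P(7.2) = (-9)×L_0(7.2) + 11×L_1(7.2)
P(7.2) = 5.666667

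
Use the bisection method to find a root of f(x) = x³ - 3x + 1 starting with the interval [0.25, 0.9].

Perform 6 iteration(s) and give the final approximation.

f(x) = x³ - 3x + 1
Initial interval: [0.25, 0.9]

Iteration 1:
  c_1 = (0.250000 + 0.900000)/2 = 0.575000
  f(c_1) = f(0.575000) = -0.534891
  f(a) × f(c) < 0, new interval: [0.250000, 0.575000]
Iteration 2:
  c_2 = (0.250000 + 0.575000)/2 = 0.412500
  f(c_2) = f(0.412500) = -0.167311
  f(a) × f(c) < 0, new interval: [0.250000, 0.412500]
Iteration 3:
  c_3 = (0.250000 + 0.412500)/2 = 0.331250
  f(c_3) = f(0.331250) = 0.042597
  f(a) × f(c) ≥ 0, new interval: [0.331250, 0.412500]
Iteration 4:
  c_4 = (0.331250 + 0.412500)/2 = 0.371875
  f(c_4) = f(0.371875) = -0.064198
  f(a) × f(c) < 0, new interval: [0.331250, 0.371875]
Iteration 5:
  c_5 = (0.331250 + 0.371875)/2 = 0.351562
  f(c_5) = f(0.351562) = -0.011236
  f(a) × f(c) < 0, new interval: [0.331250, 0.351562]
Iteration 6:
  c_6 = (0.331250 + 0.351562)/2 = 0.341406
  f(c_6) = f(0.341406) = 0.015575
  f(a) × f(c) ≥ 0, new interval: [0.341406, 0.351562]

After 6 iteration(s), the approximation is c_6 = 0.341406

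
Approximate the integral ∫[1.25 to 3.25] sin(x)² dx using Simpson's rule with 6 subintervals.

f(x) = sin(x)²
a = 1.25, b = 3.25, n = 6
h = (b - a)/n = 0.333333

Simpson's rule: (h/3)[f(x₀) + 4f(x₁) + 2f(x₂) + ... + f(xₙ)]

x_0 = 1.2500, f(x_0) = 0.900572, coefficient = 1
x_1 = 1.5833, f(x_1) = 0.999843, coefficient = 4
x_2 = 1.9167, f(x_2) = 0.885068, coefficient = 2
x_3 = 2.2500, f(x_3) = 0.605398, coefficient = 4
x_4 = 2.5833, f(x_4) = 0.280593, coefficient = 2
x_5 = 2.9167, f(x_5) = 0.049744, coefficient = 4
x_6 = 3.2500, f(x_6) = 0.011706, coefficient = 1

I ≈ (0.333333/3) × 9.863541 = 1.095949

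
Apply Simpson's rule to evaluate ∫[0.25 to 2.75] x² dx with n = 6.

f(x) = x²
a = 0.25, b = 2.75, n = 6
h = (b - a)/n = 0.416667

Simpson's rule: (h/3)[f(x₀) + 4f(x₁) + 2f(x₂) + ... + f(xₙ)]

x_0 = 0.2500, f(x_0) = 0.062500, coefficient = 1
x_1 = 0.6667, f(x_1) = 0.444444, coefficient = 4
x_2 = 1.0833, f(x_2) = 1.173611, coefficient = 2
x_3 = 1.5000, f(x_3) = 2.250000, coefficient = 4
x_4 = 1.9167, f(x_4) = 3.673611, coefficient = 2
x_5 = 2.3333, f(x_5) = 5.444444, coefficient = 4
x_6 = 2.7500, f(x_6) = 7.562500, coefficient = 1

I ≈ (0.416667/3) × 49.875000 = 6.927083
Exact value: 6.927083
Error: 0.000000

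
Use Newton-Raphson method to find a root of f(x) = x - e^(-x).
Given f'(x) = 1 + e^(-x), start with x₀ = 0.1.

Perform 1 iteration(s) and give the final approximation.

f(x) = x - e^(-x)
f'(x) = 1 + e^(-x)
x₀ = 0.1

Newton-Raphson formula: x_{n+1} = x_n - f(x_n)/f'(x_n)

Iteration 1:
  f(0.100000) = -0.804837
  f'(0.100000) = 1.904837
  x_1 = 0.100000 - (-0.804837)/1.904837 = 0.522523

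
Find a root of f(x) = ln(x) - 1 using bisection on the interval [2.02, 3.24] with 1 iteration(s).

f(x) = ln(x) - 1
Initial interval: [2.02, 3.24]

Iteration 1:
  c_1 = (2.020000 + 3.240000)/2 = 2.630000
  f(c_1) = f(2.630000) = -0.033016
  f(a) × f(c) ≥ 0, new interval: [2.630000, 3.240000]

After 1 iteration(s), the approximation is c_1 = 2.630000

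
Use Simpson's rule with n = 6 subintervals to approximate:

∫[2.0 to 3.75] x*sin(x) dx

f(x) = x*sin(x)
a = 2.0, b = 3.75, n = 6
h = (b - a)/n = 0.291667

Simpson's rule: (h/3)[f(x₀) + 4f(x₁) + 2f(x₂) + ... + f(xₙ)]

x_0 = 2.0000, f(x_0) = 1.818595, coefficient = 1
x_1 = 2.2917, f(x_1) = 1.721572, coefficient = 4
x_2 = 2.5833, f(x_2) = 1.368419, coefficient = 2
x_3 = 2.8750, f(x_3) = 0.757407, coefficient = 4
x_4 = 3.1667, f(x_4) = -0.079393, coefficient = 2
x_5 = 3.4583, f(x_5) = -1.077171, coefficient = 4
x_6 = 3.7500, f(x_6) = -2.143355, coefficient = 1

I ≈ (0.291667/3) × 7.860528 = 0.764218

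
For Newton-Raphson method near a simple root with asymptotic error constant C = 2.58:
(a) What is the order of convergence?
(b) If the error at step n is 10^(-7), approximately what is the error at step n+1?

(a) Newton-Raphson has quadratic (order 2) convergence near simple roots.
    This means |e_{n+1}| ≈ C|e_n|².

(b) With |e_n| = 10^(-7) and C = 2.58:
    |e_{n+1}| ≈ 2.58 × (10^(-7))² = 2.58 × 10^(-14)

(a) 2 (quadratic); (b) |e_{n+1}| ≈ 2.580e-14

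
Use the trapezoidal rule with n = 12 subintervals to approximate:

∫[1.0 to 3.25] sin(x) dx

f(x) = sin(x)
a = 1.0, b = 3.25, n = 12
h = (b - a)/n = 0.187500

Trapezoidal rule: (h/2)[f(x₀) + 2f(x₁) + 2f(x₂) + ... + f(xₙ)]

x_0 = 1.0000, f(x_0) = 0.841471, coefficient = 1
x_1 = 1.1875, f(x_1) = 0.927437, coefficient = 2
x_2 = 1.3750, f(x_2) = 0.980893, coefficient = 2
x_3 = 1.5625, f(x_3) = 0.999966, coefficient = 2
x_4 = 1.7500, f(x_4) = 0.983986, coefficient = 2
x_5 = 1.9375, f(x_5) = 0.933514, coefficient = 2
x_6 = 2.1250, f(x_6) = 0.850320, coefficient = 2
x_7 = 2.3125, f(x_7) = 0.737319, coefficient = 2
x_8 = 2.5000, f(x_8) = 0.598472, coefficient = 2
x_9 = 2.6875, f(x_9) = 0.438647, coefficient = 2
x_10 = 2.8750, f(x_10) = 0.263446, coefficient = 2
x_11 = 3.0625, f(x_11) = 0.079010, coefficient = 2
x_12 = 3.2500, f(x_12) = -0.108195, coefficient = 1

I ≈ (0.187500/2) × 16.319295 = 1.529934
Exact value: 1.534432
Error: 0.004498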